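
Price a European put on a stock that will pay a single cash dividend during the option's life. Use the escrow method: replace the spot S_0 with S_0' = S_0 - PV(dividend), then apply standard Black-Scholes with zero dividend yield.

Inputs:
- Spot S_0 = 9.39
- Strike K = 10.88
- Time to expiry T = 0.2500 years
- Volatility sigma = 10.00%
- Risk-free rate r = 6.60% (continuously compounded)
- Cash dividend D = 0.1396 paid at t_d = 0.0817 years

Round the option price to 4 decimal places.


Answer: Price = 1.4511

Derivation:
PV(D) = D * exp(-r * t_d) = 0.1396 * 0.99462231 = 0.13884927
S_0' = S_0 - PV(D) = 9.3900 - 0.13884927 = 9.25115073
d1 = (ln(S_0'/K) + (r + sigma^2/2)*T) / (sigma*sqrt(T)) = -2.88856590
d2 = d1 - sigma*sqrt(T) = -2.93856590
exp(-rT) = 0.98363538
N(-d1) = 0.99806499; N(-d2) = 0.99835133
P = K * exp(-rT) * N(-d2) - S_0' * N(-d1) = 10.8800 * 0.98363538 * 0.99835133 - 9.25115073 * 0.99806499 = 1.4511


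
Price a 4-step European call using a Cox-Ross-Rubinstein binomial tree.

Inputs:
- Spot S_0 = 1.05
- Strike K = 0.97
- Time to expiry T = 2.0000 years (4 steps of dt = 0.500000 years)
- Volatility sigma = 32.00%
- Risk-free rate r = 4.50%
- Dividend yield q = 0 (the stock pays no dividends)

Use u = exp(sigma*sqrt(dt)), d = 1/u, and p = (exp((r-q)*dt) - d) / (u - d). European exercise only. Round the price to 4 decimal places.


Answer: Price = V(0,0) = 0.2671

Derivation:
dt = T/N = 0.500000
u = exp(sigma*sqrt(dt)) = 1.253919; d = 1/u = 0.797499
p = (exp((r-q)*dt) - d) / (u - d) = 0.493527
Discount per step: exp(-r*dt) = 0.977751
Stock lattice S(k, i) with i counting down-moves:
  k=0: S(0,0) = 1.0500
  k=1: S(1,0) = 1.3166; S(1,1) = 0.8374
  k=2: S(2,0) = 1.6509; S(2,1) = 1.0500; S(2,2) = 0.6678
  k=3: S(3,0) = 2.0701; S(3,1) = 1.3166; S(3,2) = 0.8374; S(3,3) = 0.5326
  k=4: S(4,0) = 2.5958; S(4,1) = 1.6509; S(4,2) = 1.0500; S(4,3) = 0.6678; S(4,4) = 0.4247
Terminal payoffs V(N, i) = max(S_T - K, 0):
  V(4,0) = 1.625779; V(4,1) = 0.680930; V(4,2) = 0.080000; V(4,3) = 0.000000; V(4,4) = 0.000000
Backward induction: V(k, i) = exp(-r*dt) * [p * V(k+1, i) + (1-p) * V(k+1, i+1)].
  V(3,0) = exp(-r*dt) * [p*1.625779 + (1-p)*0.680930] = 1.121714
  V(3,1) = exp(-r*dt) * [p*0.680930 + (1-p)*0.080000] = 0.368197
  V(3,2) = exp(-r*dt) * [p*0.080000 + (1-p)*0.000000] = 0.038604
  V(3,3) = exp(-r*dt) * [p*0.000000 + (1-p)*0.000000] = 0.000000
  V(2,0) = exp(-r*dt) * [p*1.121714 + (1-p)*0.368197] = 0.723612
  V(2,1) = exp(-r*dt) * [p*0.368197 + (1-p)*0.038604] = 0.196789
  V(2,2) = exp(-r*dt) * [p*0.038604 + (1-p)*0.000000] = 0.018628
  V(1,0) = exp(-r*dt) * [p*0.723612 + (1-p)*0.196789] = 0.446627
  V(1,1) = exp(-r*dt) * [p*0.196789 + (1-p)*0.018628] = 0.104185
  V(0,0) = exp(-r*dt) * [p*0.446627 + (1-p)*0.104185] = 0.267111


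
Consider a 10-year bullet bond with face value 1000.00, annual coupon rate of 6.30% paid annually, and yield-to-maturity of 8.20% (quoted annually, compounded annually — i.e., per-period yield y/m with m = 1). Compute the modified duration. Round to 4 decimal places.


Coupon per period c = face * coupon_rate / m = 63.000000
Periods per year m = 1; per-period yield y/m = 0.082000
Number of cashflows N = 10
Cashflows (t years, CF_t, discount factor 1/(1+y/m)^(m*t), PV):
  t = 1.0000: CF_t = 63.000000, DF = 0.924214, PV = 58.225508
  t = 2.0000: CF_t = 63.000000, DF = 0.854172, PV = 53.812854
  t = 3.0000: CF_t = 63.000000, DF = 0.789438, PV = 49.734616
  t = 4.0000: CF_t = 63.000000, DF = 0.729610, PV = 45.965449
  t = 5.0000: CF_t = 63.000000, DF = 0.674316, PV = 42.481931
  t = 6.0000: CF_t = 63.000000, DF = 0.623213, PV = 39.262413
  t = 7.0000: CF_t = 63.000000, DF = 0.575982, PV = 36.286888
  t = 8.0000: CF_t = 63.000000, DF = 0.532331, PV = 33.536865
  t = 9.0000: CF_t = 63.000000, DF = 0.491988, PV = 30.995254
  t = 10.0000: CF_t = 1063.000000, DF = 0.454703, PV = 483.348813
Price P = sum_t PV_t = 873.650591
First compute Macaulay numerator sum_t t * PV_t:
  t * PV_t at t = 1.0000: 58.225508
  t * PV_t at t = 2.0000: 107.625709
  t * PV_t at t = 3.0000: 149.203847
  t * PV_t at t = 4.0000: 183.861796
  t * PV_t at t = 5.0000: 212.409653
  t * PV_t at t = 6.0000: 235.574477
  t * PV_t at t = 7.0000: 254.008216
  t * PV_t at t = 8.0000: 268.294920
  t * PV_t at t = 9.0000: 278.957288
  t * PV_t at t = 10.0000: 4833.488135
Macaulay duration D = 6581.649549 / 873.650591 = 7.533503
Modified duration = D / (1 + y/m) = 7.533503 / (1 + 0.082000) = 6.962572

Answer: Modified duration = 6.9626


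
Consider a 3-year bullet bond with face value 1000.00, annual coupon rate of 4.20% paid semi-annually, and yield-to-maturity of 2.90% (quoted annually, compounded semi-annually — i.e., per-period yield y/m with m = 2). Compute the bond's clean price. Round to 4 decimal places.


Answer: Price = 1037.0949

Derivation:
Coupon per period c = face * coupon_rate / m = 21.000000
Periods per year m = 2; per-period yield y/m = 0.014500
Number of cashflows N = 6
Cashflows (t years, CF_t, discount factor 1/(1+y/m)^(m*t), PV):
  t = 0.5000: CF_t = 21.000000, DF = 0.985707, PV = 20.699852
  t = 1.0000: CF_t = 21.000000, DF = 0.971619, PV = 20.403994
  t = 1.5000: CF_t = 21.000000, DF = 0.957732, PV = 20.112365
  t = 2.0000: CF_t = 21.000000, DF = 0.944043, PV = 19.824904
  t = 2.5000: CF_t = 21.000000, DF = 0.930550, PV = 19.541551
  t = 3.0000: CF_t = 1021.000000, DF = 0.917250, PV = 936.512188
Price P = sum_t PV_t = 1037.094855


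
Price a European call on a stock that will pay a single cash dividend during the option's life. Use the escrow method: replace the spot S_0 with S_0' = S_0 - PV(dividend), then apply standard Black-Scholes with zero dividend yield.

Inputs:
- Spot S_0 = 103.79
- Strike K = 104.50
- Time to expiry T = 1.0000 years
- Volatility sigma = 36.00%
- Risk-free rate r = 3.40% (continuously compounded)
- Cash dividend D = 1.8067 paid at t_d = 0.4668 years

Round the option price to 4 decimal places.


PV(D) = D * exp(-r * t_d) = 1.8067 * 0.98425408 = 1.77825185
S_0' = S_0 - PV(D) = 103.7900 - 1.77825185 = 102.01174815
d1 = (ln(S_0'/K) + (r + sigma^2/2)*T) / (sigma*sqrt(T)) = 0.20750254
d2 = d1 - sigma*sqrt(T) = -0.15249746
exp(-rT) = 0.96657150
N(d1) = 0.58219129; N(d2) = 0.43939730
C = S_0' * N(d1) - K * exp(-rT) * N(d2) = 102.01174815 * 0.58219129 - 104.5000 * 0.96657150 * 0.43939730 = 15.0083

Answer: Price = 15.0083


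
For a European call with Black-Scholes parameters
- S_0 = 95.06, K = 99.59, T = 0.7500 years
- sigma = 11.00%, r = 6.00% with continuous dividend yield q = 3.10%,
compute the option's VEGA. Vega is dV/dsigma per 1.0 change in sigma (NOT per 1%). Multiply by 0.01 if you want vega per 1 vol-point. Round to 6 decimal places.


Answer: Vega = 31.369938

Derivation:
d1 = -0.2127376893; d2 = -0.3080004837
phi(d1) = 0.3900161247; exp(-qT) = 0.9770181987; exp(-rT) = 0.9559974818
Vega = S * exp(-qT) * phi(d1) * sqrt(T) = 95.0600 * 0.9770181987 * 0.3900161247 * 0.8660254038 = 31.369938


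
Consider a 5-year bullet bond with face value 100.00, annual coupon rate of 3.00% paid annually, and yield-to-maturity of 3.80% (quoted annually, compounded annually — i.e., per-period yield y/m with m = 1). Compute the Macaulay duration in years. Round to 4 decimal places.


Coupon per period c = face * coupon_rate / m = 3.000000
Periods per year m = 1; per-period yield y/m = 0.038000
Number of cashflows N = 5
Cashflows (t years, CF_t, discount factor 1/(1+y/m)^(m*t), PV):
  t = 1.0000: CF_t = 3.000000, DF = 0.963391, PV = 2.890173
  t = 2.0000: CF_t = 3.000000, DF = 0.928122, PV = 2.784367
  t = 3.0000: CF_t = 3.000000, DF = 0.894145, PV = 2.682435
  t = 4.0000: CF_t = 3.000000, DF = 0.861411, PV = 2.584234
  t = 5.0000: CF_t = 103.000000, DF = 0.829876, PV = 85.477233
Price P = sum_t PV_t = 96.418443
Macaulay numerator sum_t t * PV_t:
  t * PV_t at t = 1.0000: 2.890173
  t * PV_t at t = 2.0000: 5.568735
  t * PV_t at t = 3.0000: 8.047305
  t * PV_t at t = 4.0000: 10.336936
  t * PV_t at t = 5.0000: 427.386167
Macaulay duration D = (sum_t t * PV_t) / P = 454.229316 / 96.418443 = 4.711021

Answer: Macaulay duration = 4.7110 years


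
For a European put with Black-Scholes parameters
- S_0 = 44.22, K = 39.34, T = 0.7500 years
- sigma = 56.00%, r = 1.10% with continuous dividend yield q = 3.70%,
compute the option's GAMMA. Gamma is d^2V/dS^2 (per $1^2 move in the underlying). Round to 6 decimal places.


Answer: Gamma = 0.016399

Derivation:
d1 = 0.4433954443; d2 = -0.0415787818
phi(d1) = 0.3615921741; exp(-qT) = 0.9726314943; exp(-rT) = 0.9917839379
Gamma = exp(-qT) * phi(d1) / (S * sigma * sqrt(T)) = 0.9726314943 * 0.3615921741 / (44.2200 * 0.5600 * 0.8660254038) = 0.016399


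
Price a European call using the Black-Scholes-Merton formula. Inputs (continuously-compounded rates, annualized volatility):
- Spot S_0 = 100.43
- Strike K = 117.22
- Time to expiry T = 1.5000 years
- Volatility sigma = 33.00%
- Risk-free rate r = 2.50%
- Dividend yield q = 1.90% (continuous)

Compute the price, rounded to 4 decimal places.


d1 = (ln(S/K) + (r - q + 0.5*sigma^2) * T) / (sigma * sqrt(T)) = -0.15814436
d2 = d1 - sigma * sqrt(T) = -0.56231017
exp(-rT) = 0.96319442; exp(-qT) = 0.97190229
C = S_0 * exp(-qT) * N(d1) - K * exp(-rT) * N(d2)
N(d1) = 0.43717152; N(d2) = 0.28695236
C = 100.4300 * 0.97190229 * 0.43717152 - 117.2200 * 0.96319442 * 0.28695236 = 10.2730

Answer: Price = 10.2730


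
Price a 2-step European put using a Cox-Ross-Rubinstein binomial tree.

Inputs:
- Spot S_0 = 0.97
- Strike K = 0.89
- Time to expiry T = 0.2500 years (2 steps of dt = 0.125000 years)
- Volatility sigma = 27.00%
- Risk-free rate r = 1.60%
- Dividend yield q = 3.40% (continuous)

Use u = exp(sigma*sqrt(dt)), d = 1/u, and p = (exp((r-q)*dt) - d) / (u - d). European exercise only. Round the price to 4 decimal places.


dt = T/N = 0.125000
u = exp(sigma*sqrt(dt)) = 1.100164; d = 1/u = 0.908955
p = (exp((r-q)*dt) - d) / (u - d) = 0.464399
Discount per step: exp(-r*dt) = 0.998002
Stock lattice S(k, i) with i counting down-moves:
  k=0: S(0,0) = 0.9700
  k=1: S(1,0) = 1.0672; S(1,1) = 0.8817
  k=2: S(2,0) = 1.1741; S(2,1) = 0.9700; S(2,2) = 0.8014
Terminal payoffs V(N, i) = max(K - S_T, 0):
  V(2,0) = 0.000000; V(2,1) = 0.000000; V(2,2) = 0.088586
Backward induction: V(k, i) = exp(-r*dt) * [p * V(k+1, i) + (1-p) * V(k+1, i+1)].
  V(1,0) = exp(-r*dt) * [p*0.000000 + (1-p)*0.000000] = 0.000000
  V(1,1) = exp(-r*dt) * [p*0.000000 + (1-p)*0.088586] = 0.047352
  V(0,0) = exp(-r*dt) * [p*0.000000 + (1-p)*0.047352] = 0.025311

Answer: Price = V(0,0) = 0.0253


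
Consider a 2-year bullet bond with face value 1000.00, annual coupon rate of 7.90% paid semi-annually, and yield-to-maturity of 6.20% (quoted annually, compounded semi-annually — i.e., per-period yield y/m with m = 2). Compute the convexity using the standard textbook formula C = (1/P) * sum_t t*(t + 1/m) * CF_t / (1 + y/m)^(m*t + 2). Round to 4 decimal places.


Answer: Convexity = 4.3622

Derivation:
Coupon per period c = face * coupon_rate / m = 39.500000
Periods per year m = 2; per-period yield y/m = 0.031000
Number of cashflows N = 4
Cashflows (t years, CF_t, discount factor 1/(1+y/m)^(m*t), PV):
  t = 0.5000: CF_t = 39.500000, DF = 0.969932, PV = 38.312318
  t = 1.0000: CF_t = 39.500000, DF = 0.940768, PV = 37.160347
  t = 1.5000: CF_t = 39.500000, DF = 0.912481, PV = 36.043014
  t = 2.0000: CF_t = 1039.500000, DF = 0.885045, PV = 920.004248
Price P = sum_t PV_t = 1031.519927
Convexity numerator sum_t t*(t + 1/m) * CF_t / (1+y/m)^(m*t + 2):
  t = 0.5000: term = 18.021507
  t = 1.0000: term = 52.438915
  t = 1.5000: term = 101.724374
  t = 2.0000: term = 4327.554105
Convexity = (1/P) * sum = 4499.738900 / 1031.519927 = 4.362241


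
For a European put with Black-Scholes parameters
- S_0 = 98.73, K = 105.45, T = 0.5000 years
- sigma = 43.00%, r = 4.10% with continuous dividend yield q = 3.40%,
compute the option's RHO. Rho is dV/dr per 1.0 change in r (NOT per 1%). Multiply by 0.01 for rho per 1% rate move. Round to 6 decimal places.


Answer: Rho = -33.032687

Derivation:
d1 = -0.0530266127; d2 = -0.3570825286
phi(d1) = 0.3983817972; exp(-qT) = 0.9831436846; exp(-rT) = 0.9797086965
N(-d2) = 0.6394849882
Rho = -K*T*exp(-rT)*N(-d2) = -105.4500 * 0.5000 * 0.9797086965 * 0.6394849882 = -33.032687


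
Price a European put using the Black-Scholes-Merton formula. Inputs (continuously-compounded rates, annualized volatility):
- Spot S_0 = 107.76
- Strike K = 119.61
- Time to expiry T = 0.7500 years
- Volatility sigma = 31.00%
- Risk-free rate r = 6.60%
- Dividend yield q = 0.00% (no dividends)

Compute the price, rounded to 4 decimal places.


d1 = (ln(S/K) + (r - q + 0.5*sigma^2) * T) / (sigma * sqrt(T)) = -0.06999876
d2 = d1 - sigma * sqrt(T) = -0.33846663
exp(-rT) = 0.95170516; exp(-qT) = 1.00000000
P = K * exp(-rT) * N(-d2) - S_0 * exp(-qT) * N(-d1)
N(-d1) = 0.52790268; N(-d2) = 0.63249422
P = 119.6100 * 0.95170516 * 0.63249422 - 107.7600 * 1.00000000 * 0.52790268 = 15.1122

Answer: Price = 15.1122


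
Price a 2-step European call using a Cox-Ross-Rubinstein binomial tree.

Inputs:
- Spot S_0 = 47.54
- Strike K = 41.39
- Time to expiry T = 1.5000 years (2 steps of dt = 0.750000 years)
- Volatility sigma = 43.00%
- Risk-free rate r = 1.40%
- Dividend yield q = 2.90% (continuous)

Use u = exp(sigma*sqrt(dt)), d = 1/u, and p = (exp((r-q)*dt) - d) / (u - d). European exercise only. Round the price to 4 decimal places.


Answer: Price = V(0,0) = 11.7688

Derivation:
dt = T/N = 0.750000
u = exp(sigma*sqrt(dt)) = 1.451200; d = 1/u = 0.689085
p = (exp((r-q)*dt) - d) / (u - d) = 0.393285
Discount per step: exp(-r*dt) = 0.989555
Stock lattice S(k, i) with i counting down-moves:
  k=0: S(0,0) = 47.5400
  k=1: S(1,0) = 68.9901; S(1,1) = 32.7591
  k=2: S(2,0) = 100.1184; S(2,1) = 47.5400; S(2,2) = 22.5738
Terminal payoffs V(N, i) = max(S_T - K, 0):
  V(2,0) = 58.728382; V(2,1) = 6.150000; V(2,2) = 0.000000
Backward induction: V(k, i) = exp(-r*dt) * [p * V(k+1, i) + (1-p) * V(k+1, i+1)].
  V(1,0) = exp(-r*dt) * [p*58.728382 + (1-p)*6.150000] = 26.548045
  V(1,1) = exp(-r*dt) * [p*6.150000 + (1-p)*0.000000] = 2.393437
  V(0,0) = exp(-r*dt) * [p*26.548045 + (1-p)*2.393437] = 11.768848


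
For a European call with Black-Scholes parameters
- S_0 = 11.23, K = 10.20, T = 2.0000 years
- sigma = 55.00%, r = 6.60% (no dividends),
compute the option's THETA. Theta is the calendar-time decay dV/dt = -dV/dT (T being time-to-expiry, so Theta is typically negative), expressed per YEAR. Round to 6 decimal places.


d1 = 0.6822951094; d2 = -0.0955223499
phi(d1) = 0.3160983621; exp(-qT) = 1.0000000000; exp(-rT) = 0.8763409951
Theta = -S*exp(-qT)*phi(d1)*sigma/(2*sqrt(T)) - r*K*exp(-rT)*N(d2) + q*S*exp(-qT)*N(d1)
N(d1) = 0.7524738175; N(d2) = 0.4619499694; sqrt(T) = 1.4142135624
Term 1 = -11.2300 * 1.0000000000 * 0.3160983621 * 0.5500 / (2 * 1.4142135624) = -0.6902711109
Term 2 = -0.0660 * 10.2000 * 0.8763409951 * 0.4619499694 = -0.2725286585
Term 3 = 0 (no dividend yield, q = 0)
Theta = -0.6902711109 + (-0.2725286585) + (0.0000000000) = -0.962800

Answer: Theta = -0.962800


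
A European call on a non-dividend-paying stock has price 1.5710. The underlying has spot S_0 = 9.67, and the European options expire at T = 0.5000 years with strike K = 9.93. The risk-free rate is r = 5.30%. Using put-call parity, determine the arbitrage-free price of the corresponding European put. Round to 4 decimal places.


Answer: Put price = 1.5713

Derivation:
Put-call parity: C - P = S_0 * exp(-qT) - K * exp(-rT).
S_0 * exp(-qT) = 9.6700 * 1.00000000 = 9.67000000
K * exp(-rT) = 9.9300 * 0.97384804 = 9.67031108
P = C - S*exp(-qT) + K*exp(-rT)
P = 1.5710 - 9.67000000 + 9.67031108 = 1.5713


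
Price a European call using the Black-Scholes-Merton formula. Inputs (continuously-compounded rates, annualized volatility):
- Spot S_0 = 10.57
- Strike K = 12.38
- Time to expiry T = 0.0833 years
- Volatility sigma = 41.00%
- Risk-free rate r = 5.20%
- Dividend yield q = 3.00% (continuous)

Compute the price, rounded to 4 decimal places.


d1 = (ln(S/K) + (r - q + 0.5*sigma^2) * T) / (sigma * sqrt(T)) = -1.26108809
d2 = d1 - sigma * sqrt(T) = -1.37942122
exp(-rT) = 0.99567777; exp(-qT) = 0.99750412
C = S_0 * exp(-qT) * N(d1) - K * exp(-rT) * N(d2)
N(d1) = 0.10363856; N(d2) = 0.08388246
C = 10.5700 * 0.99750412 * 0.10363856 - 12.3800 * 0.99567777 * 0.08388246 = 0.0587

Answer: Price = 0.0587


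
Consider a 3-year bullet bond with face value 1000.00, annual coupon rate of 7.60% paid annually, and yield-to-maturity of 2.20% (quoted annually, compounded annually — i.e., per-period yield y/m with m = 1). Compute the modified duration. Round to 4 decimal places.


Answer: Modified duration = 2.7478

Derivation:
Coupon per period c = face * coupon_rate / m = 76.000000
Periods per year m = 1; per-period yield y/m = 0.022000
Number of cashflows N = 3
Cashflows (t years, CF_t, discount factor 1/(1+y/m)^(m*t), PV):
  t = 1.0000: CF_t = 76.000000, DF = 0.978474, PV = 74.363992
  t = 2.0000: CF_t = 76.000000, DF = 0.957411, PV = 72.763202
  t = 3.0000: CF_t = 1076.000000, DF = 0.936801, PV = 1007.997799
Price P = sum_t PV_t = 1155.124993
First compute Macaulay numerator sum_t t * PV_t:
  t * PV_t at t = 1.0000: 74.363992
  t * PV_t at t = 2.0000: 145.526403
  t * PV_t at t = 3.0000: 3023.993398
Macaulay duration D = 3243.883793 / 1155.124993 = 2.808253
Modified duration = D / (1 + y/m) = 2.808253 / (1 + 0.022000) = 2.747802


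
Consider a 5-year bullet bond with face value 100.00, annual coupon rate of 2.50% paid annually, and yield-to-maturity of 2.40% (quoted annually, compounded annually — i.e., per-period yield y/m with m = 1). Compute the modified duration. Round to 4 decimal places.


Coupon per period c = face * coupon_rate / m = 2.500000
Periods per year m = 1; per-period yield y/m = 0.024000
Number of cashflows N = 5
Cashflows (t years, CF_t, discount factor 1/(1+y/m)^(m*t), PV):
  t = 1.0000: CF_t = 2.500000, DF = 0.976562, PV = 2.441406
  t = 2.0000: CF_t = 2.500000, DF = 0.953674, PV = 2.384186
  t = 3.0000: CF_t = 2.500000, DF = 0.931323, PV = 2.328306
  t = 4.0000: CF_t = 2.500000, DF = 0.909495, PV = 2.273737
  t = 5.0000: CF_t = 102.500000, DF = 0.888178, PV = 91.038288
Price P = sum_t PV_t = 100.465923
First compute Macaulay numerator sum_t t * PV_t:
  t * PV_t at t = 1.0000: 2.441406
  t * PV_t at t = 2.0000: 4.768372
  t * PV_t at t = 3.0000: 6.984919
  t * PV_t at t = 4.0000: 9.094947
  t * PV_t at t = 5.0000: 455.191440
Macaulay duration D = 478.481084 / 100.465923 = 4.762621
Modified duration = D / (1 + y/m) = 4.762621 / (1 + 0.024000) = 4.650997

Answer: Modified duration = 4.6510


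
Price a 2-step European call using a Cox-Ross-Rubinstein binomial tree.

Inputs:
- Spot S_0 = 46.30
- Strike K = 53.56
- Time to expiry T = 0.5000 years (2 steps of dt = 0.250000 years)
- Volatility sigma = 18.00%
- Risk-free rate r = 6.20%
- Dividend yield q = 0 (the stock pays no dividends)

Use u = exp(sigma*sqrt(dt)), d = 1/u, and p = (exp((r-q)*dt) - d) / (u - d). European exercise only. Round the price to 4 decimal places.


dt = T/N = 0.250000
u = exp(sigma*sqrt(dt)) = 1.094174; d = 1/u = 0.913931
p = (exp((r-q)*dt) - d) / (u - d) = 0.564180
Discount per step: exp(-r*dt) = 0.984620
Stock lattice S(k, i) with i counting down-moves:
  k=0: S(0,0) = 46.3000
  k=1: S(1,0) = 50.6603; S(1,1) = 42.3150
  k=2: S(2,0) = 55.4312; S(2,1) = 46.3000; S(2,2) = 38.6730
Terminal payoffs V(N, i) = max(S_T - K, 0):
  V(2,0) = 1.871164; V(2,1) = 0.000000; V(2,2) = 0.000000
Backward induction: V(k, i) = exp(-r*dt) * [p * V(k+1, i) + (1-p) * V(k+1, i+1)].
  V(1,0) = exp(-r*dt) * [p*1.871164 + (1-p)*0.000000] = 1.039437
  V(1,1) = exp(-r*dt) * [p*0.000000 + (1-p)*0.000000] = 0.000000
  V(0,0) = exp(-r*dt) * [p*1.039437 + (1-p)*0.000000] = 0.577410

Answer: Price = V(0,0) = 0.5774


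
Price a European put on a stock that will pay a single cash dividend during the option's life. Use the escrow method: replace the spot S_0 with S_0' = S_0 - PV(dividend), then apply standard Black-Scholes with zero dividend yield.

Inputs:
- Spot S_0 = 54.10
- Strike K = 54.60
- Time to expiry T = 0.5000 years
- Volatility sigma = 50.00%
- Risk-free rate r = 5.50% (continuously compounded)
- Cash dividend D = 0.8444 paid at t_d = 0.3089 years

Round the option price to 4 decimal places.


PV(D) = D * exp(-r * t_d) = 0.8444 * 0.98315401 = 0.83017524
S_0' = S_0 - PV(D) = 54.1000 - 0.83017524 = 53.26982476
d1 = (ln(S_0'/K) + (r + sigma^2/2)*T) / (sigma*sqrt(T)) = 0.18479853
d2 = d1 - sigma*sqrt(T) = -0.16875486
exp(-rT) = 0.97287468
N(-d1) = 0.42669353; N(-d2) = 0.56700527
P = K * exp(-rT) * N(-d2) - S_0' * N(-d1) = 54.6000 * 0.97287468 * 0.56700527 - 53.26982476 * 0.42669353 = 7.3888

Answer: Price = 7.3888


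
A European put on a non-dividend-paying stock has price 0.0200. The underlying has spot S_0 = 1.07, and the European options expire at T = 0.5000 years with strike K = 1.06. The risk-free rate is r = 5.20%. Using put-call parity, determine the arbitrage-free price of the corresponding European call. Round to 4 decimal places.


Put-call parity: C - P = S_0 * exp(-qT) - K * exp(-rT).
S_0 * exp(-qT) = 1.0700 * 1.00000000 = 1.07000000
K * exp(-rT) = 1.0600 * 0.97433509 = 1.03279519
C = P + S*exp(-qT) - K*exp(-rT)
C = 0.0200 + 1.07000000 - 1.03279519 = 0.0572

Answer: Call price = 0.0572


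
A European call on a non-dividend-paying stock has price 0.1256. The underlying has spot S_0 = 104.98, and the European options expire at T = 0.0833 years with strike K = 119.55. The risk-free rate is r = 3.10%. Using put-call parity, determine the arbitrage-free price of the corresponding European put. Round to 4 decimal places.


Put-call parity: C - P = S_0 * exp(-qT) - K * exp(-rT).
S_0 * exp(-qT) = 104.9800 * 1.00000000 = 104.98000000
K * exp(-rT) = 119.5500 * 0.99742103 = 119.24168429
P = C - S*exp(-qT) + K*exp(-rT)
P = 0.1256 - 104.98000000 + 119.24168429 = 14.3873

Answer: Put price = 14.3873


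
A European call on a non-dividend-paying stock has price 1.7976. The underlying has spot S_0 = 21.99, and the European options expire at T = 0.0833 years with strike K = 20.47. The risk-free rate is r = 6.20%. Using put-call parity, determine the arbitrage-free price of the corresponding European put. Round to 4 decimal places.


Answer: Put price = 0.1722

Derivation:
Put-call parity: C - P = S_0 * exp(-qT) - K * exp(-rT).
S_0 * exp(-qT) = 21.9900 * 1.00000000 = 21.99000000
K * exp(-rT) = 20.4700 * 0.99484871 = 20.36455317
P = C - S*exp(-qT) + K*exp(-rT)
P = 1.7976 - 21.99000000 + 20.36455317 = 0.1722


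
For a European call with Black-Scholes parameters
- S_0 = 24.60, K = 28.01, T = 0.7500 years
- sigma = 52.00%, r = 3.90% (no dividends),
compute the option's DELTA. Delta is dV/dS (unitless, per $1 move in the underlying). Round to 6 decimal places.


Answer: Delta = 0.500740

Derivation:
d1 = 0.0018538576; d2 = -0.4484793523
phi(d1) = 0.3989415949; exp(-qT) = 1.0000000000; exp(-rT) = 0.9711736407
N(d1) = 0.5007395818
Delta = exp(-qT) * N(d1) = 1.0000000000 * 0.5007395818 = 0.500740


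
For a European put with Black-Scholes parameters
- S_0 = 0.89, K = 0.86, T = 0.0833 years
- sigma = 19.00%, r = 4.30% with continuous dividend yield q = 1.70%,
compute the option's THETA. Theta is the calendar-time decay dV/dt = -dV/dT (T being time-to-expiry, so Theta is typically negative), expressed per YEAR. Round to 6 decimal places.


d1 = 0.6922010227; d2 = 0.6373637179
phi(d1) = 0.3139537298; exp(-qT) = 0.9985849022; exp(-rT) = 0.9964245074
Theta = -S*exp(-qT)*phi(d1)*sigma/(2*sqrt(T)) + r*K*exp(-rT)*N(-d2) - q*S*exp(-qT)*N(-d1)
N(-d1) = 0.2444055483; N(-d2) = 0.2619439779; sqrt(T) = 0.2886173938
Term 1 = -0.8900 * 0.9985849022 * 0.3139537298 * 0.1900 / (2 * 0.2886173938) = -0.0918420891
Term 2 = 0.0430 * 0.8600 * 0.9964245074 * 0.2619439779 = 0.0096520536
Term 3 = -0.0170 * 0.8900 * 0.9985849022 * 0.2444055483 = -0.0036926231
Theta = -0.0918420891 + (0.0096520536) + (-0.0036926231) = -0.085883

Answer: Theta = -0.085883


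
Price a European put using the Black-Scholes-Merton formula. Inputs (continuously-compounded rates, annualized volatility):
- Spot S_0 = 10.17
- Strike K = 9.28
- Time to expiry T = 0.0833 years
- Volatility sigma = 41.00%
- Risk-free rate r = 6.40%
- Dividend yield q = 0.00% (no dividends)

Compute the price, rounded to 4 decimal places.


d1 = (ln(S/K) + (r - q + 0.5*sigma^2) * T) / (sigma * sqrt(T)) = 0.87814146
d2 = d1 - sigma * sqrt(T) = 0.75980832
exp(-rT) = 0.99468299; exp(-qT) = 1.00000000
P = K * exp(-rT) * N(-d2) - S_0 * exp(-qT) * N(-d1)
N(-d1) = 0.18993348; N(-d2) = 0.22368458
P = 9.2800 * 0.99468299 * 0.22368458 - 10.1700 * 1.00000000 * 0.18993348 = 0.1331

Answer: Price = 0.1331


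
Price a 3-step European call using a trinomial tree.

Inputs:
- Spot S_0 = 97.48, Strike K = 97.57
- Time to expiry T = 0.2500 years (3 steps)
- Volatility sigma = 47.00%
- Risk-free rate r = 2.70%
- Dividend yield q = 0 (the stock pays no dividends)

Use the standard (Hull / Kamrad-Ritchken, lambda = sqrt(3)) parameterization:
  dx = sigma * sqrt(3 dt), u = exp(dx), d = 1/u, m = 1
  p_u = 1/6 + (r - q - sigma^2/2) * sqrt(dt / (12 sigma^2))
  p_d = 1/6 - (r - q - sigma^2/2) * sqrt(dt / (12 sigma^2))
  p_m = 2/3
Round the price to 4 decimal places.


dt = T/N = 0.083333; dx = sigma*sqrt(3*dt) = 0.235000
u = exp(dx) = 1.264909; d = 1/u = 0.790571
p_u = 0.151871, p_m = 0.666667, p_d = 0.181463
Discount per step: exp(-r*dt) = 0.997753
Stock lattice S(k, j) with j the centered position index:
  k=0: S(0,+0) = 97.4800
  k=1: S(1,-1) = 77.0648; S(1,+0) = 97.4800; S(1,+1) = 123.3033
  k=2: S(2,-2) = 60.9252; S(2,-1) = 77.0648; S(2,+0) = 97.4800; S(2,+1) = 123.3033; S(2,+2) = 155.9674
  k=3: S(3,-3) = 48.1657; S(3,-2) = 60.9252; S(3,-1) = 77.0648; S(3,+0) = 97.4800; S(3,+1) = 123.3033; S(3,+2) = 155.9674; S(3,+3) = 197.2846
Terminal payoffs V(N, j) = max(S_T - K, 0):
  V(3,-3) = 0.000000; V(3,-2) = 0.000000; V(3,-1) = 0.000000; V(3,+0) = 0.000000; V(3,+1) = 25.733307; V(3,+2) = 58.397434; V(3,+3) = 99.714575
Backward induction: V(k, j) = exp(-r*dt) * [p_u * V(k+1, j+1) + p_m * V(k+1, j) + p_d * V(k+1, j-1)]
  V(2,-2) = exp(-r*dt) * [p_u*0.000000 + p_m*0.000000 + p_d*0.000000] = 0.000000
  V(2,-1) = exp(-r*dt) * [p_u*0.000000 + p_m*0.000000 + p_d*0.000000] = 0.000000
  V(2,+0) = exp(-r*dt) * [p_u*25.733307 + p_m*0.000000 + p_d*0.000000] = 3.899348
  V(2,+1) = exp(-r*dt) * [p_u*58.397434 + p_m*25.733307 + p_d*0.000000] = 25.965900
  V(2,+2) = exp(-r*dt) * [p_u*99.714575 + p_m*58.397434 + p_d*25.733307] = 58.612941
  V(1,-1) = exp(-r*dt) * [p_u*3.899348 + p_m*0.000000 + p_d*0.000000] = 0.590865
  V(1,+0) = exp(-r*dt) * [p_u*25.965900 + p_m*3.899348 + p_d*0.000000] = 6.528316
  V(1,+1) = exp(-r*dt) * [p_u*58.612941 + p_m*25.965900 + p_d*3.899348] = 26.859266
  V(0,+0) = exp(-r*dt) * [p_u*26.859266 + p_m*6.528316 + p_d*0.590865] = 8.519373

Answer: Price = V(0,0) = 8.5194


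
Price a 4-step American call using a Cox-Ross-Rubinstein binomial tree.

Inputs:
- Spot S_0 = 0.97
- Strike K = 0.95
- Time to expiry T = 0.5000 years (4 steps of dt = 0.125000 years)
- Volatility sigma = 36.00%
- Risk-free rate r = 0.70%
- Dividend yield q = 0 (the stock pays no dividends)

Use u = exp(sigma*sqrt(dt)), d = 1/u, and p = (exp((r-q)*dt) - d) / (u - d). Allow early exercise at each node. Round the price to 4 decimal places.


Answer: Price = V(0,0) = 0.1067

Derivation:
dt = T/N = 0.125000
u = exp(sigma*sqrt(dt)) = 1.135734; d = 1/u = 0.880488
p = (exp((r-q)*dt) - d) / (u - d) = 0.471653
Discount per step: exp(-r*dt) = 0.999125
Stock lattice S(k, i) with i counting down-moves:
  k=0: S(0,0) = 0.9700
  k=1: S(1,0) = 1.1017; S(1,1) = 0.8541
  k=2: S(2,0) = 1.2512; S(2,1) = 0.9700; S(2,2) = 0.7520
  k=3: S(3,0) = 1.4210; S(3,1) = 1.1017; S(3,2) = 0.8541; S(3,3) = 0.6621
  k=4: S(4,0) = 1.6139; S(4,1) = 1.2512; S(4,2) = 0.9700; S(4,3) = 0.7520; S(4,4) = 0.5830
Terminal payoffs V(N, i) = max(S_T - K, 0):
  V(4,0) = 0.663907; V(4,1) = 0.301195; V(4,2) = 0.020000; V(4,3) = 0.000000; V(4,4) = 0.000000
Backward induction: V(k, i) = exp(-r*dt) * [p * V(k+1, i) + (1-p) * V(k+1, i+1)]; then take max(V_cont, immediate exercise) for American.
  V(3,0) = exp(-r*dt) * [p*0.663907 + (1-p)*0.301195] = 0.471856; exercise = 0.471025; V(3,0) = max -> 0.471856
  V(3,1) = exp(-r*dt) * [p*0.301195 + (1-p)*0.020000] = 0.152493; exercise = 0.151662; V(3,1) = max -> 0.152493
  V(3,2) = exp(-r*dt) * [p*0.020000 + (1-p)*0.000000] = 0.009425; exercise = 0.000000; V(3,2) = max -> 0.009425
  V(3,3) = exp(-r*dt) * [p*0.000000 + (1-p)*0.000000] = 0.000000; exercise = 0.000000; V(3,3) = max -> 0.000000
  V(2,0) = exp(-r*dt) * [p*0.471856 + (1-p)*0.152493] = 0.302856; exercise = 0.301195; V(2,0) = max -> 0.302856
  V(2,1) = exp(-r*dt) * [p*0.152493 + (1-p)*0.009425] = 0.076836; exercise = 0.020000; V(2,1) = max -> 0.076836
  V(2,2) = exp(-r*dt) * [p*0.009425 + (1-p)*0.000000] = 0.004441; exercise = 0.000000; V(2,2) = max -> 0.004441
  V(1,0) = exp(-r*dt) * [p*0.302856 + (1-p)*0.076836] = 0.183279; exercise = 0.151662; V(1,0) = max -> 0.183279
  V(1,1) = exp(-r*dt) * [p*0.076836 + (1-p)*0.004441] = 0.038553; exercise = 0.000000; V(1,1) = max -> 0.038553
  V(0,0) = exp(-r*dt) * [p*0.183279 + (1-p)*0.038553] = 0.106720; exercise = 0.020000; V(0,0) = max -> 0.106720


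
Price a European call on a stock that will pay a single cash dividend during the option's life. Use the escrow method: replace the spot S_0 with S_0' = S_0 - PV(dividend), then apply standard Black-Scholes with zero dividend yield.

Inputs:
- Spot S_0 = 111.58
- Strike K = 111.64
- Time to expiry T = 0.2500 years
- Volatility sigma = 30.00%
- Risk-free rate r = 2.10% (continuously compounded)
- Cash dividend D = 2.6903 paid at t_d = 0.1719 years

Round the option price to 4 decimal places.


Answer: Price = 5.5530

Derivation:
PV(D) = D * exp(-r * t_d) = 2.6903 * 0.99639661 = 2.68060579
S_0' = S_0 - PV(D) = 111.5800 - 2.68060579 = 108.89939421
d1 = (ln(S_0'/K) + (r + sigma^2/2)*T) / (sigma*sqrt(T)) = -0.05569961
d2 = d1 - sigma*sqrt(T) = -0.20569961
exp(-rT) = 0.99476376
N(d1) = 0.47779055; N(d2) = 0.41851278
C = S_0' * N(d1) - K * exp(-rT) * N(d2) = 108.89939421 * 0.47779055 - 111.6400 * 0.99476376 * 0.41851278 = 5.5530


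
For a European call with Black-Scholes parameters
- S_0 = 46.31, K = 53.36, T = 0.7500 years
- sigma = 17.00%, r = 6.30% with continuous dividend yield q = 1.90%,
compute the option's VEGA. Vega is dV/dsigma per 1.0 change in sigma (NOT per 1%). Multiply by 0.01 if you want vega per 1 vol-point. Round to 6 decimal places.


d1 = -0.6647405946; d2 = -0.8119649132
phi(d1) = 0.3198578623; exp(-qT) = 0.9858510507; exp(-rT) = 0.9538489056
Vega = S * exp(-qT) * phi(d1) * sqrt(T) = 46.3100 * 0.9858510507 * 0.3198578623 * 0.8660254038 = 12.646599

Answer: Vega = 12.646599


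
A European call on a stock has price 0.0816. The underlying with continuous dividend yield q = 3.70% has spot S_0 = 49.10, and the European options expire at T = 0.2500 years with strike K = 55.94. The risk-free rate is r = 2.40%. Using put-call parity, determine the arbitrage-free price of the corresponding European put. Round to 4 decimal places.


Answer: Put price = 7.0390

Derivation:
Put-call parity: C - P = S_0 * exp(-qT) - K * exp(-rT).
S_0 * exp(-qT) = 49.1000 * 0.99079265 = 48.64791910
K * exp(-rT) = 55.9400 * 0.99401796 = 55.60536491
P = C - S*exp(-qT) + K*exp(-rT)
P = 0.0816 - 48.64791910 + 55.60536491 = 7.0390


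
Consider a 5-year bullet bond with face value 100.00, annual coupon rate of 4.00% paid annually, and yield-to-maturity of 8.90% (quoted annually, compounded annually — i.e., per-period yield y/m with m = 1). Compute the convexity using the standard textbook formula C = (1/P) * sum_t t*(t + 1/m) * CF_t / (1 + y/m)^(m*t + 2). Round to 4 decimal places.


Answer: Convexity = 22.5032

Derivation:
Coupon per period c = face * coupon_rate / m = 4.000000
Periods per year m = 1; per-period yield y/m = 0.089000
Number of cashflows N = 5
Cashflows (t years, CF_t, discount factor 1/(1+y/m)^(m*t), PV):
  t = 1.0000: CF_t = 4.000000, DF = 0.918274, PV = 3.673095
  t = 2.0000: CF_t = 4.000000, DF = 0.843226, PV = 3.372906
  t = 3.0000: CF_t = 4.000000, DF = 0.774313, PV = 3.097251
  t = 4.0000: CF_t = 4.000000, DF = 0.711031, PV = 2.844124
  t = 5.0000: CF_t = 104.000000, DF = 0.652921, PV = 67.903778
Price P = sum_t PV_t = 80.891153
Convexity numerator sum_t t*(t + 1/m) * CF_t / (1+y/m)^(m*t + 2):
  t = 1.0000: term = 6.194501
  t = 2.0000: term = 17.064742
  t = 3.0000: term = 31.340205
  t = 4.0000: term = 47.964808
  t = 5.0000: term = 1717.747937
Convexity = (1/P) * sum = 1820.312194 / 80.891153 = 22.503230


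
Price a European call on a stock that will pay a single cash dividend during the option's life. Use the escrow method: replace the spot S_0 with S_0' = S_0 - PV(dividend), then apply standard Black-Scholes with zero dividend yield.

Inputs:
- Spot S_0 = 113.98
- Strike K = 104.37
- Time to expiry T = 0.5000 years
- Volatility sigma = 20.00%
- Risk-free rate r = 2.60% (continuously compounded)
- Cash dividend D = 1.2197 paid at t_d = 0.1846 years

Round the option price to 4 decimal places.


PV(D) = D * exp(-r * t_d) = 1.2197 * 0.99521190 = 1.21385995
S_0' = S_0 - PV(D) = 113.9800 - 1.21385995 = 112.76614005
d1 = (ln(S_0'/K) + (r + sigma^2/2)*T) / (sigma*sqrt(T)) = 0.70975022
d2 = d1 - sigma*sqrt(T) = 0.56832887
exp(-rT) = 0.98708414
N(d1) = 0.76107048; N(d2) = 0.71509416
C = S_0' * N(d1) - K * exp(-rT) * N(d2) = 112.76614005 * 0.76107048 - 104.3700 * 0.98708414 * 0.71509416 = 12.1526

Answer: Price = 12.1526


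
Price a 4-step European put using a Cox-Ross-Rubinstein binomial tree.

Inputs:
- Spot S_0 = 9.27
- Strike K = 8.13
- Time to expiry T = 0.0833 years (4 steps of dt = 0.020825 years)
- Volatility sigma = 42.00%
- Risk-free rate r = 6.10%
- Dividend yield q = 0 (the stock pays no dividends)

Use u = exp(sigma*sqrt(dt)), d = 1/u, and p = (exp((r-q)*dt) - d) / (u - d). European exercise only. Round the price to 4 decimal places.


dt = T/N = 0.020825
u = exp(sigma*sqrt(dt)) = 1.062484; d = 1/u = 0.941191
p = (exp((r-q)*dt) - d) / (u - d) = 0.495332
Discount per step: exp(-r*dt) = 0.998730
Stock lattice S(k, i) with i counting down-moves:
  k=0: S(0,0) = 9.2700
  k=1: S(1,0) = 9.8492; S(1,1) = 8.7248
  k=2: S(2,0) = 10.4646; S(2,1) = 9.2700; S(2,2) = 8.2117
  k=3: S(3,0) = 11.1185; S(3,1) = 9.8492; S(3,2) = 8.7248; S(3,3) = 7.7288
  k=4: S(4,0) = 11.8133; S(4,1) = 10.4646; S(4,2) = 9.2700; S(4,3) = 8.2117; S(4,4) = 7.2743
Terminal payoffs V(N, i) = max(K - S_T, 0):
  V(4,0) = 0.000000; V(4,1) = 0.000000; V(4,2) = 0.000000; V(4,3) = 0.000000; V(4,4) = 0.855721
Backward induction: V(k, i) = exp(-r*dt) * [p * V(k+1, i) + (1-p) * V(k+1, i+1)].
  V(3,0) = exp(-r*dt) * [p*0.000000 + (1-p)*0.000000] = 0.000000
  V(3,1) = exp(-r*dt) * [p*0.000000 + (1-p)*0.000000] = 0.000000
  V(3,2) = exp(-r*dt) * [p*0.000000 + (1-p)*0.000000] = 0.000000
  V(3,3) = exp(-r*dt) * [p*0.000000 + (1-p)*0.855721] = 0.431306
  V(2,0) = exp(-r*dt) * [p*0.000000 + (1-p)*0.000000] = 0.000000
  V(2,1) = exp(-r*dt) * [p*0.000000 + (1-p)*0.000000] = 0.000000
  V(2,2) = exp(-r*dt) * [p*0.000000 + (1-p)*0.431306] = 0.217390
  V(1,0) = exp(-r*dt) * [p*0.000000 + (1-p)*0.000000] = 0.000000
  V(1,1) = exp(-r*dt) * [p*0.000000 + (1-p)*0.217390] = 0.109571
  V(0,0) = exp(-r*dt) * [p*0.000000 + (1-p)*0.109571] = 0.055227

Answer: Price = V(0,0) = 0.0552


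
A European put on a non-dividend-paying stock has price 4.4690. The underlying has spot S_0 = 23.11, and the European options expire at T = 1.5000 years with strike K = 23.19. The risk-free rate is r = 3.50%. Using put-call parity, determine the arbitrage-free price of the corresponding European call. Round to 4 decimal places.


Answer: Call price = 5.5751

Derivation:
Put-call parity: C - P = S_0 * exp(-qT) - K * exp(-rT).
S_0 * exp(-qT) = 23.1100 * 1.00000000 = 23.11000000
K * exp(-rT) = 23.1900 * 0.94885432 = 22.00393171
C = P + S*exp(-qT) - K*exp(-rT)
C = 4.4690 + 23.11000000 - 22.00393171 = 5.5751


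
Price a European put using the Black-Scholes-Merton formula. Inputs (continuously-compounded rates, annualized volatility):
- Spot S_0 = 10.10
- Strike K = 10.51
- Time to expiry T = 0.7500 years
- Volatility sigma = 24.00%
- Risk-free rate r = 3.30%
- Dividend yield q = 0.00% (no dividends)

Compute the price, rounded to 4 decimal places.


Answer: Price = 0.9210

Derivation:
d1 = (ln(S/K) + (r - q + 0.5*sigma^2) * T) / (sigma * sqrt(T)) = 0.03155334
d2 = d1 - sigma * sqrt(T) = -0.17629276
exp(-rT) = 0.97555377; exp(-qT) = 1.00000000
P = K * exp(-rT) * N(-d2) - S_0 * exp(-qT) * N(-d1)
N(-d1) = 0.48741413; N(-d2) = 0.56996802
P = 10.5100 * 0.97555377 * 0.56996802 - 10.1000 * 1.00000000 * 0.48741413 = 0.9210


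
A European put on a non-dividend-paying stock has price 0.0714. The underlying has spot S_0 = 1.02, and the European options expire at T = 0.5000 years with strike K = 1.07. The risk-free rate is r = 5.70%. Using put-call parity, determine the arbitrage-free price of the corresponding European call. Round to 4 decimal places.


Answer: Call price = 0.0515

Derivation:
Put-call parity: C - P = S_0 * exp(-qT) - K * exp(-rT).
S_0 * exp(-qT) = 1.0200 * 1.00000000 = 1.02000000
K * exp(-rT) = 1.0700 * 0.97190229 = 1.03993545
C = P + S*exp(-qT) - K*exp(-rT)
C = 0.0714 + 1.02000000 - 1.03993545 = 0.0515


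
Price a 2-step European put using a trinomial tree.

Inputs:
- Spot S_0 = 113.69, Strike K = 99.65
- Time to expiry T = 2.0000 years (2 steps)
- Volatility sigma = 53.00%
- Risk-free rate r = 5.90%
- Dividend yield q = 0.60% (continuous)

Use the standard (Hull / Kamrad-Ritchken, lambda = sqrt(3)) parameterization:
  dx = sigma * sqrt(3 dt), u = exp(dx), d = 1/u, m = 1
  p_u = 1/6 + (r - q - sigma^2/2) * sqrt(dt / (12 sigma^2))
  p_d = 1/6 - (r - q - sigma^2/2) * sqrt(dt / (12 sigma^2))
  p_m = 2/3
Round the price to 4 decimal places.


Answer: Price = V(0,0) = 17.1029

Derivation:
dt = T/N = 1.000000; dx = sigma*sqrt(3*dt) = 0.917987
u = exp(dx) = 2.504244; d = 1/u = 0.399322
p_u = 0.119035, p_m = 0.666667, p_d = 0.214298
Discount per step: exp(-r*dt) = 0.942707
Stock lattice S(k, j) with j the centered position index:
  k=0: S(0,+0) = 113.6900
  k=1: S(1,-1) = 45.3989; S(1,+0) = 113.6900; S(1,+1) = 284.7075
  k=2: S(2,-2) = 18.1288; S(2,-1) = 45.3989; S(2,+0) = 113.6900; S(2,+1) = 284.7075; S(2,+2) = 712.9771
Terminal payoffs V(N, j) = max(K - S_T, 0):
  V(2,-2) = 81.521204; V(2,-1) = 54.251071; V(2,+0) = 0.000000; V(2,+1) = 0.000000; V(2,+2) = 0.000000
Backward induction: V(k, j) = exp(-r*dt) * [p_u * V(k+1, j+1) + p_m * V(k+1, j) + p_d * V(k+1, j-1)]
  V(1,-1) = exp(-r*dt) * [p_u*0.000000 + p_m*54.251071 + p_d*81.521204] = 50.564167
  V(1,+0) = exp(-r*dt) * [p_u*0.000000 + p_m*0.000000 + p_d*54.251071] = 10.959814
  V(1,+1) = exp(-r*dt) * [p_u*0.000000 + p_m*0.000000 + p_d*0.000000] = 0.000000
  V(0,+0) = exp(-r*dt) * [p_u*0.000000 + p_m*10.959814 + p_d*50.564167] = 17.102912


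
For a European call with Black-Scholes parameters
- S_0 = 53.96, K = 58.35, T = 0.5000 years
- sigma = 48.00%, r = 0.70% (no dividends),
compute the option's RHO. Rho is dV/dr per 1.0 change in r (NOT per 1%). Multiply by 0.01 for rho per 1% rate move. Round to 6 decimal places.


d1 = -0.0504294632; d2 = -0.3898407182
phi(d1) = 0.3984353216; exp(-qT) = 1.0000000000; exp(-rT) = 0.9965061179
N(d2) = 0.3483271662
Rho = K*T*exp(-rT)*N(d2) = 58.3500 * 0.5000 * 0.9965061179 * 0.3483271662 = 10.126939

Answer: Rho = 10.126939


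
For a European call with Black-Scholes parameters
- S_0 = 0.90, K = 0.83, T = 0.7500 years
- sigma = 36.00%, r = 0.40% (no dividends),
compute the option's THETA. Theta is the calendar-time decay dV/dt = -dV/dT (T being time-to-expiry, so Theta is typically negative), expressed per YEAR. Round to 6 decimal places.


d1 = 0.4252154663; d2 = 0.1134463210
phi(d1) = 0.3644584851; exp(-qT) = 1.0000000000; exp(-rT) = 0.9970044955
Theta = -S*exp(-qT)*phi(d1)*sigma/(2*sqrt(T)) - r*K*exp(-rT)*N(d2) + q*S*exp(-qT)*N(d1)
N(d1) = 0.6646601948; N(d2) = 0.5451616411; sqrt(T) = 0.8660254038
Term 1 = -0.9000 * 1.0000000000 * 0.3644584851 * 0.3600 / (2 * 0.8660254038) = -0.0681761463
Term 2 = -0.0040 * 0.8300 * 0.9970044955 * 0.5451616411 = -0.0018045150
Term 3 = 0 (no dividend yield, q = 0)
Theta = -0.0681761463 + (-0.0018045150) + (0.0000000000) = -0.069981

Answer: Theta = -0.069981
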